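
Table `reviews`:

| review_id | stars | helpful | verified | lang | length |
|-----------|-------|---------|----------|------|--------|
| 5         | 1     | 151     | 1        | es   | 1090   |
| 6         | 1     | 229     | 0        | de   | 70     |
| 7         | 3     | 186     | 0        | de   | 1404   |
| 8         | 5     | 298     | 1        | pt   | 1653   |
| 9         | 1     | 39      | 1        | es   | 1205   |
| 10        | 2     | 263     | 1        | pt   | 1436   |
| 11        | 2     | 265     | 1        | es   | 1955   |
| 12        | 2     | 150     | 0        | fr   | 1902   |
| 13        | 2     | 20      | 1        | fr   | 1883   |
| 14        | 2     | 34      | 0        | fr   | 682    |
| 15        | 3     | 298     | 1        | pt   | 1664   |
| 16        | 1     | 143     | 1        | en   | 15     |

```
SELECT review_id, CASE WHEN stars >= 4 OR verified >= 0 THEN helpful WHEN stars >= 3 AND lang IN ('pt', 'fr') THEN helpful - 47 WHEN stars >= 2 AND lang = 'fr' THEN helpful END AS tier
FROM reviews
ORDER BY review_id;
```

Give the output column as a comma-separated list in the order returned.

review_id=5: stars >= 4 OR verified >= 0 → 151
review_id=6: stars >= 4 OR verified >= 0 → 229
review_id=7: stars >= 4 OR verified >= 0 → 186
review_id=8: stars >= 4 OR verified >= 0 → 298
review_id=9: stars >= 4 OR verified >= 0 → 39
review_id=10: stars >= 4 OR verified >= 0 → 263
review_id=11: stars >= 4 OR verified >= 0 → 265
review_id=12: stars >= 4 OR verified >= 0 → 150
review_id=13: stars >= 4 OR verified >= 0 → 20
review_id=14: stars >= 4 OR verified >= 0 → 34
review_id=15: stars >= 4 OR verified >= 0 → 298
review_id=16: stars >= 4 OR verified >= 0 → 143

151, 229, 186, 298, 39, 263, 265, 150, 20, 34, 298, 143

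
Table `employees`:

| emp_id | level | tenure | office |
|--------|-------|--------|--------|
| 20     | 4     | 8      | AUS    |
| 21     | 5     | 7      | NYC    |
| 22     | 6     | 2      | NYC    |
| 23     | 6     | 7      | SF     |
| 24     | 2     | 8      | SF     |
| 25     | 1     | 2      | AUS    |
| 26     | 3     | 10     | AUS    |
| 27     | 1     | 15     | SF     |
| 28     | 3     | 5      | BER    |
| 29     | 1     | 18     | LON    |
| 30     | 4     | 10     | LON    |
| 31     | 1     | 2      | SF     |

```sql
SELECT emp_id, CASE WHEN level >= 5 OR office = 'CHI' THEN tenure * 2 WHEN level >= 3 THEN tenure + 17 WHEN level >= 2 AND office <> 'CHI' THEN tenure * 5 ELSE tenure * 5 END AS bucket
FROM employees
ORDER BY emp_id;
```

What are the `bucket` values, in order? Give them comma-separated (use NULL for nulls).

25, 14, 4, 14, 40, 10, 27, 75, 22, 90, 27, 10

emp_id=20: level >= 3 → 25
emp_id=21: level >= 5 OR office = 'CHI' → 14
emp_id=22: level >= 5 OR office = 'CHI' → 4
emp_id=23: level >= 5 OR office = 'CHI' → 14
emp_id=24: level >= 2 AND office <> 'CHI' → 40
emp_id=25: ELSE → 10
emp_id=26: level >= 3 → 27
emp_id=27: ELSE → 75
emp_id=28: level >= 3 → 22
emp_id=29: ELSE → 90
emp_id=30: level >= 3 → 27
emp_id=31: ELSE → 10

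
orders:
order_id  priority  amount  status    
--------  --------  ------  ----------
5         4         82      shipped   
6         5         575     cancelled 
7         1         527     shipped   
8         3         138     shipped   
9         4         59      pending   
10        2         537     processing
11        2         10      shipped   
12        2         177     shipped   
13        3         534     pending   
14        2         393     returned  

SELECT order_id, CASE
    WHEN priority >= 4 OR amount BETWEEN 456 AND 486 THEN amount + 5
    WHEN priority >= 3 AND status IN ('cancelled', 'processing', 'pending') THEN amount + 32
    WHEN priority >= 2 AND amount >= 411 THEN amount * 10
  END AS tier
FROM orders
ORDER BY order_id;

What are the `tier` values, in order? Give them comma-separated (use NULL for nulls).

87, 580, NULL, NULL, 64, 5370, NULL, NULL, 566, NULL

order_id=5: priority >= 4 OR amount BETWEEN 456 AND 486 → 87
order_id=6: priority >= 4 OR amount BETWEEN 456 AND 486 → 580
order_id=7: (no match → NULL) → NULL
order_id=8: (no match → NULL) → NULL
order_id=9: priority >= 4 OR amount BETWEEN 456 AND 486 → 64
order_id=10: priority >= 2 AND amount >= 411 → 5370
order_id=11: (no match → NULL) → NULL
order_id=12: (no match → NULL) → NULL
order_id=13: priority >= 3 AND status IN ('cancelled', 'processing', 'pending') → 566
order_id=14: (no match → NULL) → NULL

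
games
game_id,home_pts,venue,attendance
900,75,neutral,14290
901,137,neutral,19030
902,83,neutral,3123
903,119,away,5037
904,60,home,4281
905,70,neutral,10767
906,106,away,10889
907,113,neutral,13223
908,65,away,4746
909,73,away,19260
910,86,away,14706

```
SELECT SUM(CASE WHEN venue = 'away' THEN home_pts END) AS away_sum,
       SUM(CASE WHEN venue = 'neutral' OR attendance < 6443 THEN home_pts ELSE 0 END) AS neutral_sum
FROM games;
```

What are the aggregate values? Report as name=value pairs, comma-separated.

away_sum=449, neutral_sum=722

[away_sum: venue = 'away']
game_id=900: ✗
game_id=901: ✗
game_id=902: ✗
game_id=903: ✓ → 119
game_id=904: ✗
game_id=905: ✗
game_id=906: ✓ → 106
game_id=907: ✗
game_id=908: ✓ → 65
game_id=909: ✓ → 73
game_id=910: ✓ → 86
away_sum = 119 + 106 + 65 + 73 + 86 = 449
—
[neutral_sum: venue = 'neutral' OR attendance < 6443]
game_id=900: ✓ → 75
game_id=901: ✓ → 137
game_id=902: ✓ → 83
game_id=903: ✓ → 119
game_id=904: ✓ → 60
game_id=905: ✓ → 70
game_id=906: ✗
game_id=907: ✓ → 113
game_id=908: ✓ → 65
game_id=909: ✗
game_id=910: ✗
neutral_sum = 75 + 137 + 83 + 119 + 60 + 70 + 113 + 65 = 722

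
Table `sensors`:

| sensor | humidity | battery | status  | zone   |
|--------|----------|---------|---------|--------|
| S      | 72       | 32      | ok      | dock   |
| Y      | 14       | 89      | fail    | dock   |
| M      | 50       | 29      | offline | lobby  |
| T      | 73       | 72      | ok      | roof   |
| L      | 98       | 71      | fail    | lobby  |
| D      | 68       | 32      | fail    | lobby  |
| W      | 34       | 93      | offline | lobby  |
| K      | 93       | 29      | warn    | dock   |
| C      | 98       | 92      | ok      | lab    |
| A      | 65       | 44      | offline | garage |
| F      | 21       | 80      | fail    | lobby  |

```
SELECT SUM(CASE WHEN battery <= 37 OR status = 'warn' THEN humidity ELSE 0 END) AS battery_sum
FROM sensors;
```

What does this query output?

sensor=S: ✓ → 72
sensor=Y: ✗
sensor=M: ✓ → 50
sensor=T: ✗
sensor=L: ✗
sensor=D: ✓ → 68
sensor=W: ✗
sensor=K: ✓ → 93
sensor=C: ✗
sensor=A: ✗
sensor=F: ✗
battery_sum = 72 + 50 + 68 + 93 = 283

283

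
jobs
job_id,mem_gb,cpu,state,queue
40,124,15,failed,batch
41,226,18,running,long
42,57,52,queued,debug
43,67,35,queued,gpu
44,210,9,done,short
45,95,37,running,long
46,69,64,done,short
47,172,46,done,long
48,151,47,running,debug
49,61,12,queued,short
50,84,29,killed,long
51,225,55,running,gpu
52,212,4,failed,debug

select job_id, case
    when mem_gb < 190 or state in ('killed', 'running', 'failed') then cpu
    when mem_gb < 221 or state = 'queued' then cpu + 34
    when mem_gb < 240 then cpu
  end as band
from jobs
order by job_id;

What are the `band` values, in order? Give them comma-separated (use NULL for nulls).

job_id=40: mem_gb < 190 or state in ('killed', 'running', 'failed') → 15
job_id=41: mem_gb < 190 or state in ('killed', 'running', 'failed') → 18
job_id=42: mem_gb < 190 or state in ('killed', 'running', 'failed') → 52
job_id=43: mem_gb < 190 or state in ('killed', 'running', 'failed') → 35
job_id=44: mem_gb < 221 or state = 'queued' → 43
job_id=45: mem_gb < 190 or state in ('killed', 'running', 'failed') → 37
job_id=46: mem_gb < 190 or state in ('killed', 'running', 'failed') → 64
job_id=47: mem_gb < 190 or state in ('killed', 'running', 'failed') → 46
job_id=48: mem_gb < 190 or state in ('killed', 'running', 'failed') → 47
job_id=49: mem_gb < 190 or state in ('killed', 'running', 'failed') → 12
job_id=50: mem_gb < 190 or state in ('killed', 'running', 'failed') → 29
job_id=51: mem_gb < 190 or state in ('killed', 'running', 'failed') → 55
job_id=52: mem_gb < 190 or state in ('killed', 'running', 'failed') → 4

15, 18, 52, 35, 43, 37, 64, 46, 47, 12, 29, 55, 4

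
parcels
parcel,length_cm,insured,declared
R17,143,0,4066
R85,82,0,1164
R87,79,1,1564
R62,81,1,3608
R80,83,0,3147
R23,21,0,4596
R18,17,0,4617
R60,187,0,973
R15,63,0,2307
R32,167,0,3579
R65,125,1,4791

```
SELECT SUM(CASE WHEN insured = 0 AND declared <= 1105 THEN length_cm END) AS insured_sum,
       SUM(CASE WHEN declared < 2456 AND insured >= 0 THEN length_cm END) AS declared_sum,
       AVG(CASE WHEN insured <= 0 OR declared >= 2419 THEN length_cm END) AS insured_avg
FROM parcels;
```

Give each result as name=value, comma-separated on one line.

insured_sum=187, declared_sum=411, insured_avg=96.9

[insured_sum: insured = 0 AND declared <= 1105]
parcel=R17: ✗
parcel=R85: ✗
parcel=R87: ✗
parcel=R62: ✗
parcel=R80: ✗
parcel=R23: ✗
parcel=R18: ✗
parcel=R60: ✓ → 187
parcel=R15: ✗
parcel=R32: ✗
parcel=R65: ✗
insured_sum = 187
—
[declared_sum: declared < 2456 AND insured >= 0]
parcel=R17: ✗
parcel=R85: ✓ → 82
parcel=R87: ✓ → 79
parcel=R62: ✗
parcel=R80: ✗
parcel=R23: ✗
parcel=R18: ✗
parcel=R60: ✓ → 187
parcel=R15: ✓ → 63
parcel=R32: ✗
parcel=R65: ✗
declared_sum = 82 + 79 + 187 + 63 = 411
—
[insured_avg: insured <= 0 OR declared >= 2419]
parcel=R17: ✓ → 143
parcel=R85: ✓ → 82
parcel=R87: ✗
parcel=R62: ✓ → 81
parcel=R80: ✓ → 83
parcel=R23: ✓ → 21
parcel=R18: ✓ → 17
parcel=R60: ✓ → 187
parcel=R15: ✓ → 63
parcel=R32: ✓ → 167
parcel=R65: ✓ → 125
insured_avg = (143 + 82 + 81 + 83 + 21 + 17 + 187 + 63 + 167 + 125) / 10 = 96.9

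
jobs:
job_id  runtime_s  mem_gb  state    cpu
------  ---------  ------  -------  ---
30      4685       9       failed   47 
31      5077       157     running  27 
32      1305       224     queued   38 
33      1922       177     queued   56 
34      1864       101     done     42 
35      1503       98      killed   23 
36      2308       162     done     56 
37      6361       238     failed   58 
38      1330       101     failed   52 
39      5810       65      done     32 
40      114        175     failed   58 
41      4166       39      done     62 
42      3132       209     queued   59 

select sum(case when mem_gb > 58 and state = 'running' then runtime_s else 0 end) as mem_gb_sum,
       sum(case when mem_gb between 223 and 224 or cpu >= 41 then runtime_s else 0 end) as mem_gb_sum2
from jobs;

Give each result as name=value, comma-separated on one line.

mem_gb_sum=5077, mem_gb_sum2=27187

[mem_gb_sum: mem_gb > 58 and state = 'running']
job_id=30: ✗
job_id=31: ✓ → 5077
job_id=32: ✗
job_id=33: ✗
job_id=34: ✗
job_id=35: ✗
job_id=36: ✗
job_id=37: ✗
job_id=38: ✗
job_id=39: ✗
job_id=40: ✗
job_id=41: ✗
job_id=42: ✗
mem_gb_sum = 5077
—
[mem_gb_sum2: mem_gb between 223 and 224 or cpu >= 41]
job_id=30: ✓ → 4685
job_id=31: ✗
job_id=32: ✓ → 1305
job_id=33: ✓ → 1922
job_id=34: ✓ → 1864
job_id=35: ✗
job_id=36: ✓ → 2308
job_id=37: ✓ → 6361
job_id=38: ✓ → 1330
job_id=39: ✗
job_id=40: ✓ → 114
job_id=41: ✓ → 4166
job_id=42: ✓ → 3132
mem_gb_sum2 = 4685 + 1305 + 1922 + 1864 + 2308 + 6361 + 1330 + 114 + 4166 + 3132 = 27187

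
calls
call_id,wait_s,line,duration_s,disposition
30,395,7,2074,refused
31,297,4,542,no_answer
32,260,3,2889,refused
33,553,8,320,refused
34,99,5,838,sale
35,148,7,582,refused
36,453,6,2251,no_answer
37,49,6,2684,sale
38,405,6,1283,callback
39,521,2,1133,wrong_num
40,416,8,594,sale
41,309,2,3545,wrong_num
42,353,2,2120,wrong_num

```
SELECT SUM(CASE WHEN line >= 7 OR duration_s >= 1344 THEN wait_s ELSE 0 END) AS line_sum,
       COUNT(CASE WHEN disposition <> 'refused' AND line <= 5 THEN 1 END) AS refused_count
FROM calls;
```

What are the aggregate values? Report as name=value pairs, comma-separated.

[line_sum: line >= 7 OR duration_s >= 1344]
call_id=30: ✓ → 395
call_id=31: ✗
call_id=32: ✓ → 260
call_id=33: ✓ → 553
call_id=34: ✗
call_id=35: ✓ → 148
call_id=36: ✓ → 453
call_id=37: ✓ → 49
call_id=38: ✗
call_id=39: ✗
call_id=40: ✓ → 416
call_id=41: ✓ → 309
call_id=42: ✓ → 353
line_sum = 395 + 260 + 553 + 148 + 453 + 49 + 416 + 309 + 353 = 2936
—
[refused_count: disposition <> 'refused' AND line <= 5]
call_id=30: ✗
call_id=31: ✓ → 1
call_id=32: ✗
call_id=33: ✗
call_id=34: ✓ → 1
call_id=35: ✗
call_id=36: ✗
call_id=37: ✗
call_id=38: ✗
call_id=39: ✓ → 1
call_id=40: ✗
call_id=41: ✓ → 1
call_id=42: ✓ → 1
refused_count = COUNT(1, 1, 1, 1, 1) = 5

line_sum=2936, refused_count=5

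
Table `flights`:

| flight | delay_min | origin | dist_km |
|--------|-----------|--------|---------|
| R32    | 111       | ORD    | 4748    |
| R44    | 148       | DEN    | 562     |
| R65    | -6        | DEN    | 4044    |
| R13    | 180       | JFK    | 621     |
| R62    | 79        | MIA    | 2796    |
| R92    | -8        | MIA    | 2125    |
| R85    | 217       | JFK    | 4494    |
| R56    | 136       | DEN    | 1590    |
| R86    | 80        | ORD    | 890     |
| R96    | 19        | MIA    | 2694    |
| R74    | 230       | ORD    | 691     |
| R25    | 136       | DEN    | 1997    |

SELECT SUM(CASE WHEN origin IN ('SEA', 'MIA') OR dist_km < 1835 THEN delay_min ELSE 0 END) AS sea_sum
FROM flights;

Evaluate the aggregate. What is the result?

flight=R32: ✗
flight=R44: ✓ → 148
flight=R65: ✗
flight=R13: ✓ → 180
flight=R62: ✓ → 79
flight=R92: ✓ → -8
flight=R85: ✗
flight=R56: ✓ → 136
flight=R86: ✓ → 80
flight=R96: ✓ → 19
flight=R74: ✓ → 230
flight=R25: ✗
sea_sum = 148 + 180 + 79 + -8 + 136 + 80 + 19 + 230 = 864

864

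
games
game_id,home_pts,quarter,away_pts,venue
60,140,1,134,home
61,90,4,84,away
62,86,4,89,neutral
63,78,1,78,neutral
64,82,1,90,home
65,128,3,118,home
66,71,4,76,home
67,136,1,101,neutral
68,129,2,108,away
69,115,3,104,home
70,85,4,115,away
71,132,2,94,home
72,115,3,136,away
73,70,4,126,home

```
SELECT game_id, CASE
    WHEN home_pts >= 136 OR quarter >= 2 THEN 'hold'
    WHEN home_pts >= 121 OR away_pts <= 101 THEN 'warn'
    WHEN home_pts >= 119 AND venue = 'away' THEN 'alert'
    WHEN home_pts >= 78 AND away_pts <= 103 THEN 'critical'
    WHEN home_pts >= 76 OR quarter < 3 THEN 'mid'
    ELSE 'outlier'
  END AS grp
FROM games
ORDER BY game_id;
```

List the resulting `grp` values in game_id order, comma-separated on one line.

game_id=60: home_pts >= 136 OR quarter >= 2 → hold
game_id=61: home_pts >= 136 OR quarter >= 2 → hold
game_id=62: home_pts >= 136 OR quarter >= 2 → hold
game_id=63: home_pts >= 121 OR away_pts <= 101 → warn
game_id=64: home_pts >= 121 OR away_pts <= 101 → warn
game_id=65: home_pts >= 136 OR quarter >= 2 → hold
game_id=66: home_pts >= 136 OR quarter >= 2 → hold
game_id=67: home_pts >= 136 OR quarter >= 2 → hold
game_id=68: home_pts >= 136 OR quarter >= 2 → hold
game_id=69: home_pts >= 136 OR quarter >= 2 → hold
game_id=70: home_pts >= 136 OR quarter >= 2 → hold
game_id=71: home_pts >= 136 OR quarter >= 2 → hold
game_id=72: home_pts >= 136 OR quarter >= 2 → hold
game_id=73: home_pts >= 136 OR quarter >= 2 → hold

hold, hold, hold, warn, warn, hold, hold, hold, hold, hold, hold, hold, hold, hold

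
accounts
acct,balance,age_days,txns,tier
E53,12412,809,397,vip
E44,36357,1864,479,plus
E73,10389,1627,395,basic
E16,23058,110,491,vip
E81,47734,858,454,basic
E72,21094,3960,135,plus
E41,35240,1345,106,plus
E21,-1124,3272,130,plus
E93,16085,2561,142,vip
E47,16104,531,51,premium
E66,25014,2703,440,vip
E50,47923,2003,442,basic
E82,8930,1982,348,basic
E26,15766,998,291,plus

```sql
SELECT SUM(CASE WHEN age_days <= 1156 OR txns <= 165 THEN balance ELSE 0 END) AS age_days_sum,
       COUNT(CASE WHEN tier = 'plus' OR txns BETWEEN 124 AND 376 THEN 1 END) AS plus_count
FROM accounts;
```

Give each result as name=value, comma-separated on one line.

age_days_sum=186369, plus_count=7

[age_days_sum: age_days <= 1156 OR txns <= 165]
acct=E53: ✓ → 12412
acct=E44: ✗
acct=E73: ✗
acct=E16: ✓ → 23058
acct=E81: ✓ → 47734
acct=E72: ✓ → 21094
acct=E41: ✓ → 35240
acct=E21: ✓ → -1124
acct=E93: ✓ → 16085
acct=E47: ✓ → 16104
acct=E66: ✗
acct=E50: ✗
acct=E82: ✗
acct=E26: ✓ → 15766
age_days_sum = 12412 + 23058 + 47734 + 21094 + 35240 + -1124 + 16085 + 16104 + 15766 = 186369
—
[plus_count: tier = 'plus' OR txns BETWEEN 124 AND 376]
acct=E53: ✗
acct=E44: ✓ → 1
acct=E73: ✗
acct=E16: ✗
acct=E81: ✗
acct=E72: ✓ → 1
acct=E41: ✓ → 1
acct=E21: ✓ → 1
acct=E93: ✓ → 1
acct=E47: ✗
acct=E66: ✗
acct=E50: ✗
acct=E82: ✓ → 1
acct=E26: ✓ → 1
plus_count = COUNT(1, 1, 1, 1, 1, 1, 1) = 7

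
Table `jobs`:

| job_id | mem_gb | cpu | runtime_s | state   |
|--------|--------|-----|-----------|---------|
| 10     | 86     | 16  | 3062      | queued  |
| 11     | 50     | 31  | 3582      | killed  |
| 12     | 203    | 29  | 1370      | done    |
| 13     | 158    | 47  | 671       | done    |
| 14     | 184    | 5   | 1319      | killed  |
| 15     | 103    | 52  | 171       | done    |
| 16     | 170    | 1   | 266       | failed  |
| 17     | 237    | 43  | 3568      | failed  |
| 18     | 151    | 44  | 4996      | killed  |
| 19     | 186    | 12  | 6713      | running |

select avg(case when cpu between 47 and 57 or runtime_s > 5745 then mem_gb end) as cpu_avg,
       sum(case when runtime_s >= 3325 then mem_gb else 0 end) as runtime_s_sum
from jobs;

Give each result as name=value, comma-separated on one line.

cpu_avg=149, runtime_s_sum=624

[cpu_avg: cpu between 47 and 57 or runtime_s > 5745]
job_id=10: ✗
job_id=11: ✗
job_id=12: ✗
job_id=13: ✓ → 158
job_id=14: ✗
job_id=15: ✓ → 103
job_id=16: ✗
job_id=17: ✗
job_id=18: ✗
job_id=19: ✓ → 186
cpu_avg = (158 + 103 + 186) / 3 = 149
—
[runtime_s_sum: runtime_s >= 3325]
job_id=10: ✗
job_id=11: ✓ → 50
job_id=12: ✗
job_id=13: ✗
job_id=14: ✗
job_id=15: ✗
job_id=16: ✗
job_id=17: ✓ → 237
job_id=18: ✓ → 151
job_id=19: ✓ → 186
runtime_s_sum = 50 + 237 + 151 + 186 = 624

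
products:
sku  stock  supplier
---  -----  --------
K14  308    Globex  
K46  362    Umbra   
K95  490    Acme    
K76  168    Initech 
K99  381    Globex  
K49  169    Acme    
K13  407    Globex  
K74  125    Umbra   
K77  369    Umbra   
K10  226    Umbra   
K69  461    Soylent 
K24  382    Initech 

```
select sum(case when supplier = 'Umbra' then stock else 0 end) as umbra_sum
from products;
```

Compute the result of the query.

sku=K14: ✗
sku=K46: ✓ → 362
sku=K95: ✗
sku=K76: ✗
sku=K99: ✗
sku=K49: ✗
sku=K13: ✗
sku=K74: ✓ → 125
sku=K77: ✓ → 369
sku=K10: ✓ → 226
sku=K69: ✗
sku=K24: ✗
umbra_sum = 362 + 125 + 369 + 226 = 1082

1082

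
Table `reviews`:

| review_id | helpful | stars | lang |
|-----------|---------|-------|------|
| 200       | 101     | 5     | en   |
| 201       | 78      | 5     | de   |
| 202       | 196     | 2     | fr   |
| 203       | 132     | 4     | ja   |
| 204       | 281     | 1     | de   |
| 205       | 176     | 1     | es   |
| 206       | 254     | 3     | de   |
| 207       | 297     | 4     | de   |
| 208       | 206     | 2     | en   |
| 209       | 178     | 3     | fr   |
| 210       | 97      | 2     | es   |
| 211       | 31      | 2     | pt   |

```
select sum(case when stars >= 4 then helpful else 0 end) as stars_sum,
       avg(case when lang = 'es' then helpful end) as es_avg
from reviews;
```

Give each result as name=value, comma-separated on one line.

stars_sum=608, es_avg=136.5

[stars_sum: stars >= 4]
review_id=200: ✓ → 101
review_id=201: ✓ → 78
review_id=202: ✗
review_id=203: ✓ → 132
review_id=204: ✗
review_id=205: ✗
review_id=206: ✗
review_id=207: ✓ → 297
review_id=208: ✗
review_id=209: ✗
review_id=210: ✗
review_id=211: ✗
stars_sum = 101 + 78 + 132 + 297 = 608
—
[es_avg: lang = 'es']
review_id=200: ✗
review_id=201: ✗
review_id=202: ✗
review_id=203: ✗
review_id=204: ✗
review_id=205: ✓ → 176
review_id=206: ✗
review_id=207: ✗
review_id=208: ✗
review_id=209: ✗
review_id=210: ✓ → 97
review_id=211: ✗
es_avg = (176 + 97) / 2 = 136.5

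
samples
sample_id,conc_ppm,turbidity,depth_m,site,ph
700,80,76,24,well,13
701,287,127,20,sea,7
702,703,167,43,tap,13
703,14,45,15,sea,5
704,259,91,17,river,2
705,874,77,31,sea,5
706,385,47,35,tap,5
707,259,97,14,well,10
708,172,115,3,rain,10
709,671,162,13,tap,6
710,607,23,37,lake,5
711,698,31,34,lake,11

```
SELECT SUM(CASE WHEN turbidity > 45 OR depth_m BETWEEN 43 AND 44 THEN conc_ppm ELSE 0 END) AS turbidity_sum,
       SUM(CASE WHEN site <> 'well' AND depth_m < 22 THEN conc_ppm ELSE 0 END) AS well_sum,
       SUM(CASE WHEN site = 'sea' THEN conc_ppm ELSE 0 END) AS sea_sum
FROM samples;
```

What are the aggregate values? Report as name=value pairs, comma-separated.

[turbidity_sum: turbidity > 45 OR depth_m BETWEEN 43 AND 44]
sample_id=700: ✓ → 80
sample_id=701: ✓ → 287
sample_id=702: ✓ → 703
sample_id=703: ✗
sample_id=704: ✓ → 259
sample_id=705: ✓ → 874
sample_id=706: ✓ → 385
sample_id=707: ✓ → 259
sample_id=708: ✓ → 172
sample_id=709: ✓ → 671
sample_id=710: ✗
sample_id=711: ✗
turbidity_sum = 80 + 287 + 703 + 259 + 874 + 385 + 259 + 172 + 671 = 3690
—
[well_sum: site <> 'well' AND depth_m < 22]
sample_id=700: ✗
sample_id=701: ✓ → 287
sample_id=702: ✗
sample_id=703: ✓ → 14
sample_id=704: ✓ → 259
sample_id=705: ✗
sample_id=706: ✗
sample_id=707: ✗
sample_id=708: ✓ → 172
sample_id=709: ✓ → 671
sample_id=710: ✗
sample_id=711: ✗
well_sum = 287 + 14 + 259 + 172 + 671 = 1403
—
[sea_sum: site = 'sea']
sample_id=700: ✗
sample_id=701: ✓ → 287
sample_id=702: ✗
sample_id=703: ✓ → 14
sample_id=704: ✗
sample_id=705: ✓ → 874
sample_id=706: ✗
sample_id=707: ✗
sample_id=708: ✗
sample_id=709: ✗
sample_id=710: ✗
sample_id=711: ✗
sea_sum = 287 + 14 + 874 = 1175

turbidity_sum=3690, well_sum=1403, sea_sum=1175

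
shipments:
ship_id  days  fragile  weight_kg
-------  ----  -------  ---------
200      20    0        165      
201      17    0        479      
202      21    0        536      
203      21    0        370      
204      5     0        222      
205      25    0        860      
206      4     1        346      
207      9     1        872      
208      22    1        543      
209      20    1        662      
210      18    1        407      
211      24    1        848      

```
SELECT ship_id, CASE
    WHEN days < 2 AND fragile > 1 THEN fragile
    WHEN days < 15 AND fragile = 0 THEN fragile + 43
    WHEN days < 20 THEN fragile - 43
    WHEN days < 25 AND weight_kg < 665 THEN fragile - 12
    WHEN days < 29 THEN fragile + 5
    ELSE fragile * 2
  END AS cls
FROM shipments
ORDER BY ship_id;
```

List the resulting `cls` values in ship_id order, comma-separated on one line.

ship_id=200: days < 25 AND weight_kg < 665 → -12
ship_id=201: days < 20 → -43
ship_id=202: days < 25 AND weight_kg < 665 → -12
ship_id=203: days < 25 AND weight_kg < 665 → -12
ship_id=204: days < 15 AND fragile = 0 → 43
ship_id=205: days < 29 → 5
ship_id=206: days < 20 → -42
ship_id=207: days < 20 → -42
ship_id=208: days < 25 AND weight_kg < 665 → -11
ship_id=209: days < 25 AND weight_kg < 665 → -11
ship_id=210: days < 20 → -42
ship_id=211: days < 29 → 6

-12, -43, -12, -12, 43, 5, -42, -42, -11, -11, -42, 6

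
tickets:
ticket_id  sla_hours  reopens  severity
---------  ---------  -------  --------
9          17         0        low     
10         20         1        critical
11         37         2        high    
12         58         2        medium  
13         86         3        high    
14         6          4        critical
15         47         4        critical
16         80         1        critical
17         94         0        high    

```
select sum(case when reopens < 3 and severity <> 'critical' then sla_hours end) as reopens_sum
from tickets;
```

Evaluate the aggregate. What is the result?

206

ticket_id=9: ✓ → 17
ticket_id=10: ✗
ticket_id=11: ✓ → 37
ticket_id=12: ✓ → 58
ticket_id=13: ✗
ticket_id=14: ✗
ticket_id=15: ✗
ticket_id=16: ✗
ticket_id=17: ✓ → 94
reopens_sum = 17 + 37 + 58 + 94 = 206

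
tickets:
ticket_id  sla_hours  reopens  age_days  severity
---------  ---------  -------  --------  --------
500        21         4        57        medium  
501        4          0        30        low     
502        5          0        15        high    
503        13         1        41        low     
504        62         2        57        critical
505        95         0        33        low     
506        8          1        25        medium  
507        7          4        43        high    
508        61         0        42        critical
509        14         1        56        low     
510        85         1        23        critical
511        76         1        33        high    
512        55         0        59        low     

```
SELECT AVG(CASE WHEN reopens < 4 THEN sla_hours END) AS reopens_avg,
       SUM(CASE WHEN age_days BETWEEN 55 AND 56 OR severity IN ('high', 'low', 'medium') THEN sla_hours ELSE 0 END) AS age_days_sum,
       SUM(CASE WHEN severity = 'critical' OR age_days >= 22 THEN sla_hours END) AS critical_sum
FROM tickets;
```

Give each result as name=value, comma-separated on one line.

[reopens_avg: reopens < 4]
ticket_id=500: ✗
ticket_id=501: ✓ → 4
ticket_id=502: ✓ → 5
ticket_id=503: ✓ → 13
ticket_id=504: ✓ → 62
ticket_id=505: ✓ → 95
ticket_id=506: ✓ → 8
ticket_id=507: ✗
ticket_id=508: ✓ → 61
ticket_id=509: ✓ → 14
ticket_id=510: ✓ → 85
ticket_id=511: ✓ → 76
ticket_id=512: ✓ → 55
reopens_avg = (4 + 5 + 13 + 62 + 95 + 8 + 61 + 14 + 85 + 76 + 55) / 11 = 43.4545454545
—
[age_days_sum: age_days BETWEEN 55 AND 56 OR severity IN ('high', 'low', 'medium')]
ticket_id=500: ✓ → 21
ticket_id=501: ✓ → 4
ticket_id=502: ✓ → 5
ticket_id=503: ✓ → 13
ticket_id=504: ✗
ticket_id=505: ✓ → 95
ticket_id=506: ✓ → 8
ticket_id=507: ✓ → 7
ticket_id=508: ✗
ticket_id=509: ✓ → 14
ticket_id=510: ✗
ticket_id=511: ✓ → 76
ticket_id=512: ✓ → 55
age_days_sum = 21 + 4 + 5 + 13 + 95 + 8 + 7 + 14 + 76 + 55 = 298
—
[critical_sum: severity = 'critical' OR age_days >= 22]
ticket_id=500: ✓ → 21
ticket_id=501: ✓ → 4
ticket_id=502: ✗
ticket_id=503: ✓ → 13
ticket_id=504: ✓ → 62
ticket_id=505: ✓ → 95
ticket_id=506: ✓ → 8
ticket_id=507: ✓ → 7
ticket_id=508: ✓ → 61
ticket_id=509: ✓ → 14
ticket_id=510: ✓ → 85
ticket_id=511: ✓ → 76
ticket_id=512: ✓ → 55
critical_sum = 21 + 4 + 13 + 62 + 95 + 8 + 7 + 61 + 14 + 85 + 76 + 55 = 501

reopens_avg=43.4545454545, age_days_sum=298, critical_sum=501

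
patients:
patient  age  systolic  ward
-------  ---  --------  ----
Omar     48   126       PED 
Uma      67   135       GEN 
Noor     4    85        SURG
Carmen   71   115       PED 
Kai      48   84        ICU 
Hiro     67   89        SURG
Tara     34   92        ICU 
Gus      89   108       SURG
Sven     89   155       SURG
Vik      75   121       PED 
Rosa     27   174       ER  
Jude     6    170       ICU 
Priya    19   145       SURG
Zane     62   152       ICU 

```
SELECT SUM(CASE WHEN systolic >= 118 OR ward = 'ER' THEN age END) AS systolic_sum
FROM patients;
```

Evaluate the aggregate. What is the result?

patient=Omar: ✓ → 48
patient=Uma: ✓ → 67
patient=Noor: ✗
patient=Carmen: ✗
patient=Kai: ✗
patient=Hiro: ✗
patient=Tara: ✗
patient=Gus: ✗
patient=Sven: ✓ → 89
patient=Vik: ✓ → 75
patient=Rosa: ✓ → 27
patient=Jude: ✓ → 6
patient=Priya: ✓ → 19
patient=Zane: ✓ → 62
systolic_sum = 48 + 67 + 89 + 75 + 27 + 6 + 19 + 62 = 393

393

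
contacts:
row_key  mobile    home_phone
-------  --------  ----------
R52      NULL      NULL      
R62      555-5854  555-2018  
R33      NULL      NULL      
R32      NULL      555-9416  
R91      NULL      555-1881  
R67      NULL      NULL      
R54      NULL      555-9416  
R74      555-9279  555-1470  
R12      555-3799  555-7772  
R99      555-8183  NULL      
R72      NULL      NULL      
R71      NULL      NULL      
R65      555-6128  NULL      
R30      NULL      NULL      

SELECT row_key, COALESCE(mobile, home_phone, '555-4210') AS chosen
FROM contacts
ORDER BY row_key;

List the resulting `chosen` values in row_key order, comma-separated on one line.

555-3799, 555-4210, 555-9416, 555-4210, 555-4210, 555-9416, 555-5854, 555-6128, 555-4210, 555-4210, 555-4210, 555-9279, 555-1881, 555-8183

row_key=R12: mobile=555-3799 → 555-3799
row_key=R30: mobile=NULL, home_phone=NULL, → literal 555-4210 → 555-4210
row_key=R32: mobile=NULL, home_phone=555-9416 → 555-9416
row_key=R33: mobile=NULL, home_phone=NULL, → literal 555-4210 → 555-4210
row_key=R52: mobile=NULL, home_phone=NULL, → literal 555-4210 → 555-4210
row_key=R54: mobile=NULL, home_phone=555-9416 → 555-9416
row_key=R62: mobile=555-5854 → 555-5854
row_key=R65: mobile=555-6128 → 555-6128
row_key=R67: mobile=NULL, home_phone=NULL, → literal 555-4210 → 555-4210
row_key=R71: mobile=NULL, home_phone=NULL, → literal 555-4210 → 555-4210
row_key=R72: mobile=NULL, home_phone=NULL, → literal 555-4210 → 555-4210
row_key=R74: mobile=555-9279 → 555-9279
row_key=R91: mobile=NULL, home_phone=555-1881 → 555-1881
row_key=R99: mobile=555-8183 → 555-8183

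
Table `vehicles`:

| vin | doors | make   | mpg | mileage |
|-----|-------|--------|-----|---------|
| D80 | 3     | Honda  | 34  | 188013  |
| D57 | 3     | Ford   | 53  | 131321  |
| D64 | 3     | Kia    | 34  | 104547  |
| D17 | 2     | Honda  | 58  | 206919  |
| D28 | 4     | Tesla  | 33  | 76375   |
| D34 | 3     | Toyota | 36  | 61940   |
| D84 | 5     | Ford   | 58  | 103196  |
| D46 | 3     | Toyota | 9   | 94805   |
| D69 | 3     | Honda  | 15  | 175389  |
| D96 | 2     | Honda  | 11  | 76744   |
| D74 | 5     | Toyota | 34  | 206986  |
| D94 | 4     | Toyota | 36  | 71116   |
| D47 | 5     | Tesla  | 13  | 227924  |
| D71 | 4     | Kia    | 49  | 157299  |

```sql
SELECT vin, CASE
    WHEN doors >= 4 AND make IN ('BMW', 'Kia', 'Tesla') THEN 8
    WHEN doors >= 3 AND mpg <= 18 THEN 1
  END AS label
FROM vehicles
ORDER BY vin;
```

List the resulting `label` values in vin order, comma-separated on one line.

vin=D17: (no match → NULL) → NULL
vin=D28: doors >= 4 AND make IN ('BMW', 'Kia', 'Tesla') → 8
vin=D34: (no match → NULL) → NULL
vin=D46: doors >= 3 AND mpg <= 18 → 1
vin=D47: doors >= 4 AND make IN ('BMW', 'Kia', 'Tesla') → 8
vin=D57: (no match → NULL) → NULL
vin=D64: (no match → NULL) → NULL
vin=D69: doors >= 3 AND mpg <= 18 → 1
vin=D71: doors >= 4 AND make IN ('BMW', 'Kia', 'Tesla') → 8
vin=D74: (no match → NULL) → NULL
vin=D80: (no match → NULL) → NULL
vin=D84: (no match → NULL) → NULL
vin=D94: (no match → NULL) → NULL
vin=D96: (no match → NULL) → NULL

NULL, 8, NULL, 1, 8, NULL, NULL, 1, 8, NULL, NULL, NULL, NULL, NULL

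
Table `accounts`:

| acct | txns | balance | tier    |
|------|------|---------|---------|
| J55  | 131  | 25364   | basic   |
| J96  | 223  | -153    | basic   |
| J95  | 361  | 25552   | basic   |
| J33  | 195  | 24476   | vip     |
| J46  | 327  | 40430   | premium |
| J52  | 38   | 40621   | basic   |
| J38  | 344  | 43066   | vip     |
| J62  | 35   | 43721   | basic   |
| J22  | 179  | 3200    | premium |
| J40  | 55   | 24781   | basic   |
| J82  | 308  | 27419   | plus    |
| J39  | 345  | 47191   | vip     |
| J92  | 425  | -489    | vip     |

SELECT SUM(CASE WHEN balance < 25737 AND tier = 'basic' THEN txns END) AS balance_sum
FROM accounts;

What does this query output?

acct=J55: ✓ → 131
acct=J96: ✓ → 223
acct=J95: ✓ → 361
acct=J33: ✗
acct=J46: ✗
acct=J52: ✗
acct=J38: ✗
acct=J62: ✗
acct=J22: ✗
acct=J40: ✓ → 55
acct=J82: ✗
acct=J39: ✗
acct=J92: ✗
balance_sum = 131 + 223 + 361 + 55 = 770

770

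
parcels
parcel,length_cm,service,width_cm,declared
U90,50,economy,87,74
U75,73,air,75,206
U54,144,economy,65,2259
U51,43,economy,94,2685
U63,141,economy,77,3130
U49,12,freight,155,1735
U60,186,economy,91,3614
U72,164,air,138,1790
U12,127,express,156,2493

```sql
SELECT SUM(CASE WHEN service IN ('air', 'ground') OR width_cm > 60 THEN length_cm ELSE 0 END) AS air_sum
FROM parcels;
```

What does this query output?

940

parcel=U90: ✓ → 50
parcel=U75: ✓ → 73
parcel=U54: ✓ → 144
parcel=U51: ✓ → 43
parcel=U63: ✓ → 141
parcel=U49: ✓ → 12
parcel=U60: ✓ → 186
parcel=U72: ✓ → 164
parcel=U12: ✓ → 127
air_sum = 50 + 73 + 144 + 43 + 141 + 12 + 186 + 164 + 127 = 940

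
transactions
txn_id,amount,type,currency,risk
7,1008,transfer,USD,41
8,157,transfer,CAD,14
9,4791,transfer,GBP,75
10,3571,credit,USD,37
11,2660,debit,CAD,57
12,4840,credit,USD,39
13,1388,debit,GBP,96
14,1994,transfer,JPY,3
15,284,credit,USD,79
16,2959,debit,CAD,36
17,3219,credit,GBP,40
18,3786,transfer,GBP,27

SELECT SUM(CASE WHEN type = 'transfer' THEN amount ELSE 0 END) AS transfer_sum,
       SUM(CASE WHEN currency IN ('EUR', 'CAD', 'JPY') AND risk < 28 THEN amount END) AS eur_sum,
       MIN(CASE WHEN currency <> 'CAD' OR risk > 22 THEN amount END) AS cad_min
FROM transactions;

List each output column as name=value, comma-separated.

[transfer_sum: type = 'transfer']
txn_id=7: ✓ → 1008
txn_id=8: ✓ → 157
txn_id=9: ✓ → 4791
txn_id=10: ✗
txn_id=11: ✗
txn_id=12: ✗
txn_id=13: ✗
txn_id=14: ✓ → 1994
txn_id=15: ✗
txn_id=16: ✗
txn_id=17: ✗
txn_id=18: ✓ → 3786
transfer_sum = 1008 + 157 + 4791 + 1994 + 3786 = 11736
—
[eur_sum: currency IN ('EUR', 'CAD', 'JPY') AND risk < 28]
txn_id=7: ✗
txn_id=8: ✓ → 157
txn_id=9: ✗
txn_id=10: ✗
txn_id=11: ✗
txn_id=12: ✗
txn_id=13: ✗
txn_id=14: ✓ → 1994
txn_id=15: ✗
txn_id=16: ✗
txn_id=17: ✗
txn_id=18: ✗
eur_sum = 157 + 1994 = 2151
—
[cad_min: currency <> 'CAD' OR risk > 22]
txn_id=7: ✓ → 1008
txn_id=8: ✗
txn_id=9: ✓ → 4791
txn_id=10: ✓ → 3571
txn_id=11: ✓ → 2660
txn_id=12: ✓ → 4840
txn_id=13: ✓ → 1388
txn_id=14: ✓ → 1994
txn_id=15: ✓ → 284
txn_id=16: ✓ → 2959
txn_id=17: ✓ → 3219
txn_id=18: ✓ → 3786
cad_min = MIN(1008, 4791, 3571, 2660, 4840, 1388, 1994, 284, 2959, 3219, 3786) = 284

transfer_sum=11736, eur_sum=2151, cad_min=284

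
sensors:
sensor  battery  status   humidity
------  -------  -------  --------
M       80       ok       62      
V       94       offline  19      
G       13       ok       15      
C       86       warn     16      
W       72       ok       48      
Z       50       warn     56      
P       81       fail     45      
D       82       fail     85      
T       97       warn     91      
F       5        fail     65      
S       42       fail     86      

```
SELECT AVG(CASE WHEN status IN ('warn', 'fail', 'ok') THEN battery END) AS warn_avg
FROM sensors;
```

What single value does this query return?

sensor=M: ✓ → 80
sensor=V: ✗
sensor=G: ✓ → 13
sensor=C: ✓ → 86
sensor=W: ✓ → 72
sensor=Z: ✓ → 50
sensor=P: ✓ → 81
sensor=D: ✓ → 82
sensor=T: ✓ → 97
sensor=F: ✓ → 5
sensor=S: ✓ → 42
warn_avg = (80 + 13 + 86 + 72 + 50 + 81 + 82 + 97 + 5 + 42) / 10 = 60.8

60.8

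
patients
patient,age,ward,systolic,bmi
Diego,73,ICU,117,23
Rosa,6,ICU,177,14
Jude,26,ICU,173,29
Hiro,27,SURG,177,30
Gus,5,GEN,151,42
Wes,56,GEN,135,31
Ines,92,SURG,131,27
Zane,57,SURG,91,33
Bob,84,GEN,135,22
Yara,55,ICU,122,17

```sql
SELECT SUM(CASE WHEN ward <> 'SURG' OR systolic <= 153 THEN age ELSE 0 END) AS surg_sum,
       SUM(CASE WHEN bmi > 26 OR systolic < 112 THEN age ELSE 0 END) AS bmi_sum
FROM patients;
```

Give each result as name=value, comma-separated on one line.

[surg_sum: ward <> 'SURG' OR systolic <= 153]
patient=Diego: ✓ → 73
patient=Rosa: ✓ → 6
patient=Jude: ✓ → 26
patient=Hiro: ✗
patient=Gus: ✓ → 5
patient=Wes: ✓ → 56
patient=Ines: ✓ → 92
patient=Zane: ✓ → 57
patient=Bob: ✓ → 84
patient=Yara: ✓ → 55
surg_sum = 73 + 6 + 26 + 5 + 56 + 92 + 57 + 84 + 55 = 454
—
[bmi_sum: bmi > 26 OR systolic < 112]
patient=Diego: ✗
patient=Rosa: ✗
patient=Jude: ✓ → 26
patient=Hiro: ✓ → 27
patient=Gus: ✓ → 5
patient=Wes: ✓ → 56
patient=Ines: ✓ → 92
patient=Zane: ✓ → 57
patient=Bob: ✗
patient=Yara: ✗
bmi_sum = 26 + 27 + 5 + 56 + 92 + 57 = 263

surg_sum=454, bmi_sum=263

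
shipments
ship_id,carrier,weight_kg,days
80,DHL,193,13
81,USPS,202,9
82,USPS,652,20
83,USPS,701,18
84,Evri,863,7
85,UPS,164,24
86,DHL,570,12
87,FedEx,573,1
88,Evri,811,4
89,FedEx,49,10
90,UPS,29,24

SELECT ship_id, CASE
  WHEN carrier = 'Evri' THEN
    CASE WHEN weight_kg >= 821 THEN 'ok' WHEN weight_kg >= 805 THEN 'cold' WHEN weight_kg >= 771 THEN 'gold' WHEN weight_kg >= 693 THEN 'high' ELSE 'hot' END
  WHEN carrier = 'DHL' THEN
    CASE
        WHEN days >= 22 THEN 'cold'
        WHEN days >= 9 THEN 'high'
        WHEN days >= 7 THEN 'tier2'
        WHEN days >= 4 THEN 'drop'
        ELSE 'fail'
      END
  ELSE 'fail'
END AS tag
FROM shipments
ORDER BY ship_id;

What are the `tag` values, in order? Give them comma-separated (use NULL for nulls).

high, fail, fail, fail, ok, fail, high, fail, cold, fail, fail

ship_id=80: carrier='DHL' → inner[days >= 9] → high
ship_id=81: carrier='USPS' → outer ELSE → fail
ship_id=82: carrier='USPS' → outer ELSE → fail
ship_id=83: carrier='USPS' → outer ELSE → fail
ship_id=84: carrier='Evri' → inner[weight_kg >= 821] → ok
ship_id=85: carrier='UPS' → outer ELSE → fail
ship_id=86: carrier='DHL' → inner[days >= 9] → high
ship_id=87: carrier='FedEx' → outer ELSE → fail
ship_id=88: carrier='Evri' → inner[weight_kg >= 805] → cold
ship_id=89: carrier='FedEx' → outer ELSE → fail
ship_id=90: carrier='UPS' → outer ELSE → fail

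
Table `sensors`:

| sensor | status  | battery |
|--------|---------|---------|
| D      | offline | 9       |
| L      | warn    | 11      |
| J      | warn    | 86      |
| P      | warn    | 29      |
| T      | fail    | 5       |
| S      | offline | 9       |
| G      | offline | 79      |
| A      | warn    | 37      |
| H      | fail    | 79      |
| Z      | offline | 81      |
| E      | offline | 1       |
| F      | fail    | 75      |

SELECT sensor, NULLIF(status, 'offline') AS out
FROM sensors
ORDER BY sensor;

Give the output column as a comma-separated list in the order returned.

sensor=A: status=warn vs offline: differ → warn
sensor=D: status=offline vs offline: equal → NULL
sensor=E: status=offline vs offline: equal → NULL
sensor=F: status=fail vs offline: differ → fail
sensor=G: status=offline vs offline: equal → NULL
sensor=H: status=fail vs offline: differ → fail
sensor=J: status=warn vs offline: differ → warn
sensor=L: status=warn vs offline: differ → warn
sensor=P: status=warn vs offline: differ → warn
sensor=S: status=offline vs offline: equal → NULL
sensor=T: status=fail vs offline: differ → fail
sensor=Z: status=offline vs offline: equal → NULL

warn, NULL, NULL, fail, NULL, fail, warn, warn, warn, NULL, fail, NULL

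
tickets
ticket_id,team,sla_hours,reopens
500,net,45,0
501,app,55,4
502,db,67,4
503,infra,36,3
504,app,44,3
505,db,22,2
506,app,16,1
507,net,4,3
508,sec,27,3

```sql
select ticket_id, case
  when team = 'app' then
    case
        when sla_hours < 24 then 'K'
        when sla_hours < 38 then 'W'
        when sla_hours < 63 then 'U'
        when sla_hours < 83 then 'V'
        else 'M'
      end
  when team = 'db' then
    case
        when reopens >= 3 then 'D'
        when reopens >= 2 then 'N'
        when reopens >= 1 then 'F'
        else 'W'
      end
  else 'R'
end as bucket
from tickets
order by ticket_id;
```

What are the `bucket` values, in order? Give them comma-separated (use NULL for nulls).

R, U, D, R, U, N, K, R, R

ticket_id=500: team='net' → outer ELSE → R
ticket_id=501: team='app' → inner[sla_hours < 63] → U
ticket_id=502: team='db' → inner[reopens >= 3] → D
ticket_id=503: team='infra' → outer ELSE → R
ticket_id=504: team='app' → inner[sla_hours < 63] → U
ticket_id=505: team='db' → inner[reopens >= 2] → N
ticket_id=506: team='app' → inner[sla_hours < 24] → K
ticket_id=507: team='net' → outer ELSE → R
ticket_id=508: team='sec' → outer ELSE → R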